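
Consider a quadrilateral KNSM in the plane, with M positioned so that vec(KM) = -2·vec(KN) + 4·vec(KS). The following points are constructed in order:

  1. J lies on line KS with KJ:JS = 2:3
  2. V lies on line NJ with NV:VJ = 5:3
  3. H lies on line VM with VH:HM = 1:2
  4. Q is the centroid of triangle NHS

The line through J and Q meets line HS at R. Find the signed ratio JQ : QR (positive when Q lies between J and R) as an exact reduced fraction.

JQ:QR = -10

Assign K = (0, 0), N = (1, 0), S = (0, 1), M = (-2, 4) — the answer is frame-independent, so this choice is without loss of generality.
1. J lies on line KS with KJ:JS = 2:3 ⇒ J = (0, 2/5)
2. V lies on line NJ with NV:VJ = 5:3 ⇒ V = (3/8, 1/4)
3. H lies on line VM with VH:HM = 1:2 ⇒ H = (-5/12, 3/2)
4. Q is the centroid of triangle NHS ⇒ Q = (7/36, 5/6)
line JQ meets HS at R = (7/40, 79/100)
Q = J + t·(R−J) with t = 10/9, so JQ:QR = 10/9:-1/9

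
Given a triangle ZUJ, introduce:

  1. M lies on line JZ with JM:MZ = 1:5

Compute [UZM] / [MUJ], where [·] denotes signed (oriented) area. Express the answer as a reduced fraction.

Work in coordinates with Z = (0, 0), U = (1, 0), J = (0, 1).
1. M lies on line JZ with JM:MZ = 1:5 ⇒ M = (0, 5/6)
2·[UZM] = -5/6, 2·[MUJ] = 1/6
[UZM]:[MUJ] = -5/6:1/6 = -5

[UZM]:[MUJ] = -5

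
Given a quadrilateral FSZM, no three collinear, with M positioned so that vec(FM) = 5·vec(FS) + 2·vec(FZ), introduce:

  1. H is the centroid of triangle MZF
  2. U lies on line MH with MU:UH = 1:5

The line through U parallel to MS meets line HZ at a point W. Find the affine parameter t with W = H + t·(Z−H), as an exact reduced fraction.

t = -2/3

Set F = (0, 0), S = (1, 0), Z = (0, 1), M = (5, 2); any affine frame gives the same invariant.
1. H is the centroid of triangle MZF ⇒ H = (5/3, 1)
2. U lies on line MH with MU:UH = 1:5 ⇒ U = (40/9, 11/6)
through U parallel to MS: direction (-4, -2); meets HZ at W = (25/9, 1)
W = H + t·(Z−H) with t = -2/3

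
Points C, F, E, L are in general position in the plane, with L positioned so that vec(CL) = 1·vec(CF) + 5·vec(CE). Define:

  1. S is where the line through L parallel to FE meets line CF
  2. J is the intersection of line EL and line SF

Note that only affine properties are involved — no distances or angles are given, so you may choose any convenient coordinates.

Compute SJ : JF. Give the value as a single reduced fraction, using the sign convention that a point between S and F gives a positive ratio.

Set C = (0, 0), F = (1, 0), E = (0, 1), L = (1, 5); any affine frame gives the same invariant.
1. S is where the line through L parallel to FE meets line CF ⇒ S = (6, 0)
2. J is the intersection of line EL and line SF ⇒ J = (-1/4, 0)
J = S + t·(F−S) with t = 5/4, so SJ:JF = t:(1−t) = 5/4:-1/4

SJ:JF = -5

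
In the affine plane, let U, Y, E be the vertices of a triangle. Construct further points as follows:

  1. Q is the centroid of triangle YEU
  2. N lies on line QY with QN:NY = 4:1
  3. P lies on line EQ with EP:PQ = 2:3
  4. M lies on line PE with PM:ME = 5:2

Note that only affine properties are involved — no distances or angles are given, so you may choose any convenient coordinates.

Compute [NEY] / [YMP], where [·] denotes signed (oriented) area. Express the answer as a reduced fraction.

[NEY]:[YMP] = -7/10

Work in coordinates with U = (0, 0), Y = (1, 0), E = (0, 1).
1. Q is the centroid of triangle YEU ⇒ Q = (1/3, 1/3)
2. N lies on line QY with QN:NY = 4:1 ⇒ N = (13/15, 1/15)
3. P lies on line EQ with EP:PQ = 2:3 ⇒ P = (2/15, 11/15)
4. M lies on line PE with PM:ME = 5:2 ⇒ M = (4/105, 97/105)
2·[NEY] = -1/15, 2·[YMP] = 2/21
[NEY]:[YMP] = -1/15:2/21 = -7/10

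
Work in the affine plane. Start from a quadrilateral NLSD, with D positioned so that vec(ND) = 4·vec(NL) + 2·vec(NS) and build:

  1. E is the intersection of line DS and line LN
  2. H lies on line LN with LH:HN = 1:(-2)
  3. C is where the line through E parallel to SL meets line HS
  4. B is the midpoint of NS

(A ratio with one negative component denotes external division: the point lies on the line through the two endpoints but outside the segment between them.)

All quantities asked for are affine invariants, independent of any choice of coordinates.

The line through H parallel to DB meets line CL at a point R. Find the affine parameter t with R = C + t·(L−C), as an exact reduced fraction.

Work in coordinates with N = (0, 0), L = (1, 0), S = (0, 1), D = (4, 2).
1. E is the intersection of line DS and line LN ⇒ E = (-4, 0)
2. H lies on line LN with LH:HN = 1:(-2) ⇒ H = (2, 0)
3. C is where the line through E parallel to SL meets line HS ⇒ C = (-10, 6)
4. B is the midpoint of NS ⇒ B = (0, 1/2)
through H parallel to DB: direction (-4, -3/2); meets CL at R = (38/27, -2/9)
R = C + t·(L−C) with t = 28/27

t = 28/27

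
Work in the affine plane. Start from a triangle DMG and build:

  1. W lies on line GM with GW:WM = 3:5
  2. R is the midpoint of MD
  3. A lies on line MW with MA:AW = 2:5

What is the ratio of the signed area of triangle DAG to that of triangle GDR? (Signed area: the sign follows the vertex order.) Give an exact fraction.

[DAG]:[GDR] = 23/14

Set D = (0, 0), M = (1, 0), G = (0, 1); any affine frame gives the same invariant.
1. W lies on line GM with GW:WM = 3:5 ⇒ W = (3/8, 5/8)
2. R is the midpoint of MD ⇒ R = (1/2, 0)
3. A lies on line MW with MA:AW = 2:5 ⇒ A = (23/28, 5/28)
2·[DAG] = 23/28, 2·[GDR] = 1/2
[DAG]:[GDR] = 23/28:1/2 = 23/14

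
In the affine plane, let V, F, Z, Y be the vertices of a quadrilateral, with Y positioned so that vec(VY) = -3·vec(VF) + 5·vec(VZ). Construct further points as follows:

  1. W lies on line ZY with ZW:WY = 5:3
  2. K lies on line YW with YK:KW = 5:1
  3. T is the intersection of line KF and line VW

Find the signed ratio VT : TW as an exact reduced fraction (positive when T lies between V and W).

VT:TW = -60

Set V = (0, 0), F = (1, 0), Z = (0, 1), Y = (-3, 5); any affine frame gives the same invariant.
1. W lies on line ZY with ZW:WY = 5:3 ⇒ W = (-15/8, 7/2)
2. K lies on line YW with YK:KW = 5:1 ⇒ K = (-33/16, 15/4)
3. T is the intersection of line KF and line VW ⇒ T = (-225/118, 210/59)
T = V + t·(W−V) with t = 60/59, so VT:TW = t:(1−t) = 60/59:-1/59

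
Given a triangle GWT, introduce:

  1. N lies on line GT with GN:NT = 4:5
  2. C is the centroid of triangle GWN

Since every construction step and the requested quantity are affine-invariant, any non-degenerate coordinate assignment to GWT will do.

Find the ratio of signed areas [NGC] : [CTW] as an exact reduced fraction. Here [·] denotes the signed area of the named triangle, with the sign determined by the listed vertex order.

[NGC]:[CTW] = -2/7

Set G = (0, 0), W = (1, 0), T = (0, 1); any affine frame gives the same invariant.
1. N lies on line GT with GN:NT = 4:5 ⇒ N = (0, 4/9)
2. C is the centroid of triangle GWN ⇒ C = (1/3, 4/27)
2·[NGC] = 4/27, 2·[CTW] = -14/27
[NGC]:[CTW] = 4/27:-14/27 = -2/7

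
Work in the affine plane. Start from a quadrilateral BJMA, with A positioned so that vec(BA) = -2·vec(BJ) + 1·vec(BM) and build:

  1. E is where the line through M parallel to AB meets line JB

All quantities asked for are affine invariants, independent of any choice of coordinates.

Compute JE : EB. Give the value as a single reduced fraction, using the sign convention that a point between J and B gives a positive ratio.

JE:EB = -1/2

Work in coordinates with B = (0, 0), J = (1, 0), M = (0, 1), A = (-2, 1).
1. E is where the line through M parallel to AB meets line JB ⇒ E = (2, 0)
E = J + t·(B−J) with t = -1, so JE:EB = t:(1−t) = -1:2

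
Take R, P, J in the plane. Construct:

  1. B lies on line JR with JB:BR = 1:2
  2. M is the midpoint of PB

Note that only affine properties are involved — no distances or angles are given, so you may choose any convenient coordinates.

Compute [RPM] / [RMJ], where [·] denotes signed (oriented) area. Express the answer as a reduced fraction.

Work in coordinates with R = (0, 0), P = (1, 0), J = (0, 1).
1. B lies on line JR with JB:BR = 1:2 ⇒ B = (0, 2/3)
2. M is the midpoint of PB ⇒ M = (1/2, 1/3)
2·[RPM] = 1/3, 2·[RMJ] = 1/2
[RPM]:[RMJ] = 1/3:1/2 = 2/3

[RPM]:[RMJ] = 2/3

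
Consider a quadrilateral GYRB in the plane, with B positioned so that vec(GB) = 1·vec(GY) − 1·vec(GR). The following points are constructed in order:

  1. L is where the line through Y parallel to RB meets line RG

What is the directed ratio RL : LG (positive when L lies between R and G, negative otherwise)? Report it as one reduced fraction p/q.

Assign G = (0, 0), Y = (1, 0), R = (0, 1), B = (1, -1) — the answer is frame-independent, so this choice is without loss of generality.
1. L is where the line through Y parallel to RB meets line RG ⇒ L = (0, 2)
L = R + t·(G−R) with t = -1, so RL:LG = t:(1−t) = -1:2

RL:LG = -1/2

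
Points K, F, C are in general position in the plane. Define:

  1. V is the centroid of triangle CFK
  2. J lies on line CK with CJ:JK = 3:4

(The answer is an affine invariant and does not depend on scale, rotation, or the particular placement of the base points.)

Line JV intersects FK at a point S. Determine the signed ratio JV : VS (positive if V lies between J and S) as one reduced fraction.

Choose coordinates K = (0, 0), F = (1, 0), C = (0, 1).
1. V is the centroid of triangle CFK ⇒ V = (1/3, 1/3)
2. J lies on line CK with CJ:JK = 3:4 ⇒ J = (0, 4/7)
line JV meets FK at S = (4/5, 0)
V = J + t·(S−J) with t = 5/12, so JV:VS = 5/12:7/12

JV:VS = 5/7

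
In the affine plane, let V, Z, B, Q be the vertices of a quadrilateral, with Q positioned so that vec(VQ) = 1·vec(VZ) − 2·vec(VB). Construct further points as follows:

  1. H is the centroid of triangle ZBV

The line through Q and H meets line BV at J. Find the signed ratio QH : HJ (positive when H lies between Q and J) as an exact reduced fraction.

QH:HJ = 2

Choose coordinates V = (0, 0), Z = (1, 0), B = (0, 1), Q = (1, -2).
1. H is the centroid of triangle ZBV ⇒ H = (1/3, 1/3)
line QH meets BV at J = (0, 3/2)
H = Q + t·(J−Q) with t = 2/3, so QH:HJ = 2/3:1/3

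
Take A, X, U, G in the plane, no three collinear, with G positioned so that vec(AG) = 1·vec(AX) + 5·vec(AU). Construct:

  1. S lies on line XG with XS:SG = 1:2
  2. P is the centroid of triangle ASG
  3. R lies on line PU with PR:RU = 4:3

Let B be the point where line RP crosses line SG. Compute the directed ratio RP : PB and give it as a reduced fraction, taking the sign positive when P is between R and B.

RP:PB = 8/7

Choose coordinates A = (0, 0), X = (1, 0), U = (0, 1), G = (1, 5).
1. S lies on line XG with XS:SG = 1:2 ⇒ S = (1, 5/3)
2. P is the centroid of triangle ASG ⇒ P = (2/3, 20/9)
3. R lies on line PU with PR:RU = 4:3 ⇒ R = (2/7, 32/21)
line RP meets SG at B = (1, 17/6)
P = R + t·(B−R) with t = 8/15, so RP:PB = 8/15:7/15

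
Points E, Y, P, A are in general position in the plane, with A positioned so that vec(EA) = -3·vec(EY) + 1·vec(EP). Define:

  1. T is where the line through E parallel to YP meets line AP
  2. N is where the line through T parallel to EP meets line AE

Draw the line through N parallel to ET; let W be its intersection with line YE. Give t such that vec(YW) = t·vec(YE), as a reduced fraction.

Assign E = (0, 0), Y = (1, 0), P = (0, 1), A = (-3, 1) — the answer is frame-independent, so this choice is without loss of generality.
1. T is where the line through E parallel to YP meets line AP ⇒ T = (-1, 1)
2. N is where the line through T parallel to EP meets line AE ⇒ N = (-1, 1/3)
through N parallel to ET: direction (-1, 1); meets YE at W = (-2/3, 0)
W = Y + t·(E−Y) with t = 5/3

t = 5/3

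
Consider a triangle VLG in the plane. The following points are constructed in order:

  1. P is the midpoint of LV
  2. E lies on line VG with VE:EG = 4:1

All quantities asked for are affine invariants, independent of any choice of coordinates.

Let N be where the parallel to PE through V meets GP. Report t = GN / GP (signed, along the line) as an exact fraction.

t = 5

Work in coordinates with V = (0, 0), L = (1, 0), G = (0, 1).
1. P is the midpoint of LV ⇒ P = (1/2, 0)
2. E lies on line VG with VE:EG = 4:1 ⇒ E = (0, 4/5)
through V parallel to PE: direction (-1/2, 4/5); meets GP at N = (5/2, -4)
N = G + t·(P−G) with t = 5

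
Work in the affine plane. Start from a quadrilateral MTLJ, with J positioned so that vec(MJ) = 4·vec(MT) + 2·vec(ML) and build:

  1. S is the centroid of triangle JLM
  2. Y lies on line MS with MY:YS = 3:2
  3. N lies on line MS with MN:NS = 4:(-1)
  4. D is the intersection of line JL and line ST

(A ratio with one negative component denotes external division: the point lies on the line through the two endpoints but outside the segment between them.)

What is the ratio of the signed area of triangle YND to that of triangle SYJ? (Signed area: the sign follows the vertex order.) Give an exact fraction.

Assign M = (0, 0), T = (1, 0), L = (0, 1), J = (4, 2) — the answer is frame-independent, so this choice is without loss of generality.
1. S is the centroid of triangle JLM ⇒ S = (4/3, 1)
2. Y lies on line MS with MY:YS = 3:2 ⇒ Y = (4/5, 3/5)
3. N lies on line MS with MN:NS = 4:(-1) ⇒ N = (16/9, 4/3)
4. D is the intersection of line JL and line ST ⇒ D = (16/11, 15/11)
2·[YND] = 4/15, 2·[SYJ] = 8/15
[YND]:[SYJ] = 4/15:8/15 = 1/2

[YND]:[SYJ] = 1/2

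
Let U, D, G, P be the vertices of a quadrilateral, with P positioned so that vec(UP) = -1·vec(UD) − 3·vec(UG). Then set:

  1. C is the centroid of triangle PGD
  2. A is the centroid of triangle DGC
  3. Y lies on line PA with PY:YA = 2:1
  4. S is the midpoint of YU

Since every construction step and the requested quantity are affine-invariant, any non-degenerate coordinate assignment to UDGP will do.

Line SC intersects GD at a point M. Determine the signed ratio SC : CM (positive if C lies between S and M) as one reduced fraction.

Work in coordinates with U = (0, 0), D = (1, 0), G = (0, 1), P = (-1, -3).
1. C is the centroid of triangle PGD ⇒ C = (0, -2/3)
2. A is the centroid of triangle DGC ⇒ A = (1/3, 1/9)
3. Y lies on line PA with PY:YA = 2:1 ⇒ Y = (-1/9, -25/27)
4. S is the midpoint of YU ⇒ S = (-1/18, -25/54)
line SC meets GD at M = (-5/8, 13/8)
C = S + t·(M−S) with t = -4/41, so SC:CM = -4/41:45/41

SC:CM = -4/45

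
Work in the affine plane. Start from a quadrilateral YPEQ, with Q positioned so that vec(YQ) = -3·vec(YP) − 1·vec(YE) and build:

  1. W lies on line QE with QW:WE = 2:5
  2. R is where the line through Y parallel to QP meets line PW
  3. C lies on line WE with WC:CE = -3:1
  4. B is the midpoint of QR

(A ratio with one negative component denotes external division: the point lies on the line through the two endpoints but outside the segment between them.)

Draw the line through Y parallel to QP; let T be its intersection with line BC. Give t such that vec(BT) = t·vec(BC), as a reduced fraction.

Choose coordinates Y = (0, 0), P = (1, 0), E = (0, 1), Q = (-3, -1).
1. W lies on line QE with QW:WE = 2:5 ⇒ W = (-15/7, -3/7)
2. R is where the line through Y parallel to QP meets line PW ⇒ R = (-6/5, -3/10)
3. C lies on line WE with WC:CE = -3:1 ⇒ C = (15/14, 12/7)
4. B is the midpoint of QR ⇒ B = (-21/10, -13/20)
through Y parallel to QP: direction (4, 1); meets BC at T = (-813/440, -813/1760)
T = B + t·(C−B) with t = 7/88

t = 7/88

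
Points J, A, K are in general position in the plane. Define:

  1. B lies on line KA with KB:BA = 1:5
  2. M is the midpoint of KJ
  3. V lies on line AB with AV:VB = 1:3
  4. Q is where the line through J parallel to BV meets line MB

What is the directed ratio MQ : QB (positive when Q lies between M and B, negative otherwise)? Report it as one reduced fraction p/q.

Choose coordinates J = (0, 0), A = (1, 0), K = (0, 1).
1. B lies on line KA with KB:BA = 1:5 ⇒ B = (1/6, 5/6)
2. M is the midpoint of KJ ⇒ M = (0, 1/2)
3. V lies on line AB with AV:VB = 1:3 ⇒ V = (19/24, 5/24)
4. Q is where the line through J parallel to BV meets line MB ⇒ Q = (-1/6, 1/6)
Q = M + t·(B−M) with t = -1, so MQ:QB = t:(1−t) = -1:2

MQ:QB = -1/2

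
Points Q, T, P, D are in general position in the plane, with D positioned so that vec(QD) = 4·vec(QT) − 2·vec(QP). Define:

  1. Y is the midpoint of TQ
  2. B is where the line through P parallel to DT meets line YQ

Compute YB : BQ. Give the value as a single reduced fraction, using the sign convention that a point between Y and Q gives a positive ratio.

Set Q = (0, 0), T = (1, 0), P = (0, 1), D = (4, -2); any affine frame gives the same invariant.
1. Y is the midpoint of TQ ⇒ Y = (1/2, 0)
2. B is where the line through P parallel to DT meets line YQ ⇒ B = (3/2, 0)
B = Y + t·(Q−Y) with t = -2, so YB:BQ = t:(1−t) = -2:3

YB:BQ = -2/3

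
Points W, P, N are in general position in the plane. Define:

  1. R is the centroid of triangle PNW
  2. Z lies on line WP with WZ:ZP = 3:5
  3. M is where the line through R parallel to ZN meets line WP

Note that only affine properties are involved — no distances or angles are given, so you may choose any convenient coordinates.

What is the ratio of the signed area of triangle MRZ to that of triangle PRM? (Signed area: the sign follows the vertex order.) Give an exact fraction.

Choose coordinates W = (0, 0), P = (1, 0), N = (0, 1).
1. R is the centroid of triangle PNW ⇒ R = (1/3, 1/3)
2. Z lies on line WP with WZ:ZP = 3:5 ⇒ Z = (3/8, 0)
3. M is where the line through R parallel to ZN meets line WP ⇒ M = (11/24, 0)
2·[MRZ] = 1/36, 2·[PRM] = 13/72
[MRZ]:[PRM] = 1/36:13/72 = 2/13

[MRZ]:[PRM] = 2/13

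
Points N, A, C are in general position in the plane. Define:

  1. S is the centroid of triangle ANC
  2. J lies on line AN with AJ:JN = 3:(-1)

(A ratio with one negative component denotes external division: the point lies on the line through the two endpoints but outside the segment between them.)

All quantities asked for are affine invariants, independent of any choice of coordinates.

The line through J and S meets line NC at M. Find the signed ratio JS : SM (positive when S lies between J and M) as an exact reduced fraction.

JS:SM = -5/2

Assign N = (0, 0), A = (1, 0), C = (0, 1) — the answer is frame-independent, so this choice is without loss of generality.
1. S is the centroid of triangle ANC ⇒ S = (1/3, 1/3)
2. J lies on line AN with AJ:JN = 3:(-1) ⇒ J = (-1/2, 0)
line JS meets NC at M = (0, 1/5)
S = J + t·(M−J) with t = 5/3, so JS:SM = 5/3:-2/3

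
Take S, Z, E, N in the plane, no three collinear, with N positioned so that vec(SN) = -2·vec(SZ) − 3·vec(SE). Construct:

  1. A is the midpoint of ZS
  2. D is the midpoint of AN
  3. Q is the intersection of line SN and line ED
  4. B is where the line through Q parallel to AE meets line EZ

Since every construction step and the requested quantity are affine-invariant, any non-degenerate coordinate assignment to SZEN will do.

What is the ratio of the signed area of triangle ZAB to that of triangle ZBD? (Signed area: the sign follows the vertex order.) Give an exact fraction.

[ZAB]:[ZBD] = -2/13

Work in coordinates with S = (0, 0), Z = (1, 0), E = (0, 1), N = (-2, -3).
1. A is the midpoint of ZS ⇒ A = (1/2, 0)
2. D is the midpoint of AN ⇒ D = (-3/4, -3/2)
3. Q is the intersection of line SN and line ED ⇒ Q = (-6/11, -9/11)
4. B is where the line through Q parallel to AE meets line EZ ⇒ B = (-32/11, 43/11)
2·[ZAB] = -43/22, 2·[ZBD] = 559/44
[ZAB]:[ZBD] = -43/22:559/44 = -2/13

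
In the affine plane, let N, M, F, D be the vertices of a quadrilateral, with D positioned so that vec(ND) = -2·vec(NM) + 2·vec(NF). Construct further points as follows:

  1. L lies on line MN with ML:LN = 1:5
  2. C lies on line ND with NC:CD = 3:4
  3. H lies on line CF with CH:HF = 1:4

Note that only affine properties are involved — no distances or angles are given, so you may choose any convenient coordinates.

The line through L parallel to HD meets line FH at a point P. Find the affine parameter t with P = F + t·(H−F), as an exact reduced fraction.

t = 27/64

Set N = (0, 0), M = (1, 0), F = (0, 1), D = (-2, 2); any affine frame gives the same invariant.
1. L lies on line MN with ML:LN = 1:5 ⇒ L = (5/6, 0)
2. C lies on line ND with NC:CD = 3:4 ⇒ C = (-6/7, 6/7)
3. H lies on line CF with CH:HF = 1:4 ⇒ H = (-24/35, 31/35)
through L parallel to HD: direction (-46/35, 39/35); meets FH at P = (-81/280, 533/560)
P = F + t·(H−F) with t = 27/64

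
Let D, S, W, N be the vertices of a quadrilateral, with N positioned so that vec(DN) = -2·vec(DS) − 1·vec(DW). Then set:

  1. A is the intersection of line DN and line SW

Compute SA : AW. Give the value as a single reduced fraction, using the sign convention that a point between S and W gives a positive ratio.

SA:AW = 1/2

Work in coordinates with D = (0, 0), S = (1, 0), W = (0, 1), N = (-2, -1).
1. A is the intersection of line DN and line SW ⇒ A = (2/3, 1/3)
A = S + t·(W−S) with t = 1/3, so SA:AW = t:(1−t) = 1/3:2/3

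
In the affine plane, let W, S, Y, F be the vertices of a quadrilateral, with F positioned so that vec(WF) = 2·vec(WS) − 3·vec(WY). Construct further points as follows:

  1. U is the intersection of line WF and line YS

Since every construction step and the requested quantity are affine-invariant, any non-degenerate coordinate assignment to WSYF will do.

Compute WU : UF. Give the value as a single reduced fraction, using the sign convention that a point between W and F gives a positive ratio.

Work in coordinates with W = (0, 0), S = (1, 0), Y = (0, 1), F = (2, -3).
1. U is the intersection of line WF and line YS ⇒ U = (-2, 3)
U = W + t·(F−W) with t = -1, so WU:UF = t:(1−t) = -1:2

WU:UF = -1/2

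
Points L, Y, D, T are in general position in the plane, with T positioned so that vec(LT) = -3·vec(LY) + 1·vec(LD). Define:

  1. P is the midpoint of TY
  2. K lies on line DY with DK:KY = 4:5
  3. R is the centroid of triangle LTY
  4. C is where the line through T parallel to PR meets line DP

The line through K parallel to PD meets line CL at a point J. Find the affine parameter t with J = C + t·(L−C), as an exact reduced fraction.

t = 2/3

Work in coordinates with L = (0, 0), Y = (1, 0), D = (0, 1), T = (-3, 1).
1. P is the midpoint of TY ⇒ P = (-1, 1/2)
2. K lies on line DY with DK:KY = 4:5 ⇒ K = (4/9, 5/9)
3. R is the centroid of triangle LTY ⇒ R = (-2/3, 1/3)
4. C is where the line through T parallel to PR meets line DP ⇒ C = (-3/2, 1/4)
through K parallel to PD: direction (1, 1/2); meets CL at J = (-1/2, 1/12)
J = C + t·(L−C) with t = 2/3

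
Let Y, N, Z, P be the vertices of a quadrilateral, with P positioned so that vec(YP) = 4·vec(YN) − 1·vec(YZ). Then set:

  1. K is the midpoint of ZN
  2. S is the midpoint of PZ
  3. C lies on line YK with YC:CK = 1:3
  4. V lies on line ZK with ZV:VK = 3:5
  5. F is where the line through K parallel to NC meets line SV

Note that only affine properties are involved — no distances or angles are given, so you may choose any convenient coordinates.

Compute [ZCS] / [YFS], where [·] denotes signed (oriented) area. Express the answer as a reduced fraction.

Choose coordinates Y = (0, 0), N = (1, 0), Z = (0, 1), P = (4, -1).
1. K is the midpoint of ZN ⇒ K = (1/2, 1/2)
2. S is the midpoint of PZ ⇒ S = (2, 0)
3. C lies on line YK with YC:CK = 1:3 ⇒ C = (1/8, 1/8)
4. V lies on line ZK with ZV:VK = 3:5 ⇒ V = (3/16, 13/16)
5. F is where the line through K parallel to NC meets line SV ⇒ F = (33/31, 13/31)
2·[ZCS] = 13/8, 2·[YFS] = -26/31
[ZCS]:[YFS] = 13/8:-26/31 = -31/16

[ZCS]:[YFS] = -31/16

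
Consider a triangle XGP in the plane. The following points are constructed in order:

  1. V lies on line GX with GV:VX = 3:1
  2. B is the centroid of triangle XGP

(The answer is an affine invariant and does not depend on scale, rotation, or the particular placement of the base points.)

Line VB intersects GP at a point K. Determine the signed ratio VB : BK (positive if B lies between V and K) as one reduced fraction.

VB:BK = 5/4

Choose coordinates X = (0, 0), G = (1, 0), P = (0, 1).
1. V lies on line GX with GV:VX = 3:1 ⇒ V = (1/4, 0)
2. B is the centroid of triangle XGP ⇒ B = (1/3, 1/3)
line VB meets GP at K = (2/5, 3/5)
B = V + t·(K−V) with t = 5/9, so VB:BK = 5/9:4/9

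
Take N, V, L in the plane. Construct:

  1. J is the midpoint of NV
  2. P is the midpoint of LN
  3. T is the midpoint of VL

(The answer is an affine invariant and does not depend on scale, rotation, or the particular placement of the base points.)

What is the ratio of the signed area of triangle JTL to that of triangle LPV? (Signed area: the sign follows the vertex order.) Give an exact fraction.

[JTL]:[LPV] = 1/2

Work in coordinates with N = (0, 0), V = (1, 0), L = (0, 1).
1. J is the midpoint of NV ⇒ J = (1/2, 0)
2. P is the midpoint of LN ⇒ P = (0, 1/2)
3. T is the midpoint of VL ⇒ T = (1/2, 1/2)
2·[JTL] = 1/4, 2·[LPV] = 1/2
[JTL]:[LPV] = 1/4:1/2 = 1/2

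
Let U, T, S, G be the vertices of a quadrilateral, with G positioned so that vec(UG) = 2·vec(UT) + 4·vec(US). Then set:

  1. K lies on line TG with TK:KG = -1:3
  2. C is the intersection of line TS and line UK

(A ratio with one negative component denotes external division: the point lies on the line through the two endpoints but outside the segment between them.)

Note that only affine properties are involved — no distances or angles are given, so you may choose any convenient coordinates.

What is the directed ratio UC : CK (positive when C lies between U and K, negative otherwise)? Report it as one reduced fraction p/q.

Assign U = (0, 0), T = (1, 0), S = (0, 1), G = (2, 4) — the answer is frame-independent, so this choice is without loss of generality.
1. K lies on line TG with TK:KG = -1:3 ⇒ K = (1/2, -2)
2. C is the intersection of line TS and line UK ⇒ C = (-1/3, 4/3)
C = U + t·(K−U) with t = -2/3, so UC:CK = t:(1−t) = -2/3:5/3

UC:CK = -2/5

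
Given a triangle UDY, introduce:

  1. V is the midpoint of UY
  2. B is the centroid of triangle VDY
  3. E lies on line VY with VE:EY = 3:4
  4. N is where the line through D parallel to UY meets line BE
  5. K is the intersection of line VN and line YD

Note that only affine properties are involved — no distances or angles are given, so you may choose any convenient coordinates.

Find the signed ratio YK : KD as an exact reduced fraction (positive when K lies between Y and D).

YK:KD = 7

Set U = (0, 0), D = (1, 0), Y = (0, 1); any affine frame gives the same invariant.
1. V is the midpoint of UY ⇒ V = (0, 1/2)
2. B is the centroid of triangle VDY ⇒ B = (1/3, 1/2)
3. E lies on line VY with VE:EY = 3:4 ⇒ E = (0, 5/7)
4. N is where the line through D parallel to UY meets line BE ⇒ N = (1, 1/14)
5. K is the intersection of line VN and line YD ⇒ K = (7/8, 1/8)
K = Y + t·(D−Y) with t = 7/8, so YK:KD = t:(1−t) = 7/8:1/8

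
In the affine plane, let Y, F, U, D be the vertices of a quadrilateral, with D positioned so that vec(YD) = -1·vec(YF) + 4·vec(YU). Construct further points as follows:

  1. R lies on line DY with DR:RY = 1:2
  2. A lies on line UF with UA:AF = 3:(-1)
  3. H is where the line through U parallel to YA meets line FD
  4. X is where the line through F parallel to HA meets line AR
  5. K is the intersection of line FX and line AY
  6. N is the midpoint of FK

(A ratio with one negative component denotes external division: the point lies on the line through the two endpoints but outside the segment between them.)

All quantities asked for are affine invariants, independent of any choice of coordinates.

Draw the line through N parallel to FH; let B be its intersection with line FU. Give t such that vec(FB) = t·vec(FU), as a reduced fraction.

t = -1/12

Set Y = (0, 0), F = (1, 0), U = (0, 1), D = (-1, 4); any affine frame gives the same invariant.
1. R lies on line DY with DR:RY = 1:2 ⇒ R = (-2/3, 8/3)
2. A lies on line UF with UA:AF = 3:(-1) ⇒ A = (3/2, -1/2)
3. H is where the line through U parallel to YA meets line FD ⇒ H = (3/5, 4/5)
4. X is where the line through F parallel to HA meets line AR ⇒ X = (29/2, -39/2)
5. K is the intersection of line FX and line AY ⇒ K = (13/10, -13/30)
6. N is the midpoint of FK ⇒ N = (23/20, -13/60)
through N parallel to FH: direction (-2/5, 4/5); meets FU at B = (13/12, -1/12)
B = F + t·(U−F) with t = -1/12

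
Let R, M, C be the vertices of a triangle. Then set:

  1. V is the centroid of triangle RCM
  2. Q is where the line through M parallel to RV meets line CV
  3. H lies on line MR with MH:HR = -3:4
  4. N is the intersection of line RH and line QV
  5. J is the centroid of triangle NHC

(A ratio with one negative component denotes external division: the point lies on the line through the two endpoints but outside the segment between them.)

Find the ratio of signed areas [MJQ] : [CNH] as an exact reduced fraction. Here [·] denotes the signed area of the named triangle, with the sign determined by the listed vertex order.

[MJQ]:[CNH] = -1/63

Work in coordinates with R = (0, 0), M = (1, 0), C = (0, 1).
1. V is the centroid of triangle RCM ⇒ V = (1/3, 1/3)
2. Q is where the line through M parallel to RV meets line CV ⇒ Q = (2/3, -1/3)
3. H lies on line MR with MH:HR = -3:4 ⇒ H = (4, 0)
4. N is the intersection of line RH and line QV ⇒ N = (1/2, 0)
5. J is the centroid of triangle NHC ⇒ J = (3/2, 1/3)
2·[MJQ] = -1/18, 2·[CNH] = 7/2
[MJQ]:[CNH] = -1/18:7/2 = -1/63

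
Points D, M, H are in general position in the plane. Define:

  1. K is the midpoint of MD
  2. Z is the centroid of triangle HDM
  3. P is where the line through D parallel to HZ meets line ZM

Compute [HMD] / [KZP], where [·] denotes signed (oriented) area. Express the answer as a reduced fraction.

Set D = (0, 0), M = (1, 0), H = (0, 1); any affine frame gives the same invariant.
1. K is the midpoint of MD ⇒ K = (1/2, 0)
2. Z is the centroid of triangle HDM ⇒ Z = (1/3, 1/3)
3. P is where the line through D parallel to HZ meets line ZM ⇒ P = (-1/3, 2/3)
2·[HMD] = -1, 2·[KZP] = 1/6
[HMD]:[KZP] = -1:1/6 = -6

[HMD]:[KZP] = -6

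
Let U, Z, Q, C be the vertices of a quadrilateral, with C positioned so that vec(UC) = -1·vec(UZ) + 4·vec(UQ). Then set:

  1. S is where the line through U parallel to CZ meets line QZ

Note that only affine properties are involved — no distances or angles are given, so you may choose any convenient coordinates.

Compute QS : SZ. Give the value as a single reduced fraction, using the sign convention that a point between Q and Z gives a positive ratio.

QS:SZ = -1/2

Set U = (0, 0), Z = (1, 0), Q = (0, 1), C = (-1, 4); any affine frame gives the same invariant.
1. S is where the line through U parallel to CZ meets line QZ ⇒ S = (-1, 2)
S = Q + t·(Z−Q) with t = -1, so QS:SZ = t:(1−t) = -1:2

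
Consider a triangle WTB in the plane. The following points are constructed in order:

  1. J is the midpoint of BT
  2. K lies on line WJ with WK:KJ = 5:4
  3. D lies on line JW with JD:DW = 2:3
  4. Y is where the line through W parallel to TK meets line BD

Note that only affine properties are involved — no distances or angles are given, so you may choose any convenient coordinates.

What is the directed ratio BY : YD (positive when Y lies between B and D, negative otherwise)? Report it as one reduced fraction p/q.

BY:YD = -65/27

Choose coordinates W = (0, 0), T = (1, 0), B = (0, 1).
1. J is the midpoint of BT ⇒ J = (1/2, 1/2)
2. K lies on line WJ with WK:KJ = 5:4 ⇒ K = (5/18, 5/18)
3. D lies on line JW with JD:DW = 2:3 ⇒ D = (3/10, 3/10)
4. Y is where the line through W parallel to TK meets line BD ⇒ Y = (39/76, -15/76)
Y = B + t·(D−B) with t = 65/38, so BY:YD = t:(1−t) = 65/38:-27/38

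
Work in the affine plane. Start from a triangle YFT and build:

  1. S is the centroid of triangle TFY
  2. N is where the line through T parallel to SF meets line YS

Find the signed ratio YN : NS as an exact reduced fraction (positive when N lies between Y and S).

Choose coordinates Y = (0, 0), F = (1, 0), T = (0, 1).
1. S is the centroid of triangle TFY ⇒ S = (1/3, 1/3)
2. N is where the line through T parallel to SF meets line YS ⇒ N = (2/3, 2/3)
N = Y + t·(S−Y) with t = 2, so YN:NS = t:(1−t) = 2:-1

YN:NS = -2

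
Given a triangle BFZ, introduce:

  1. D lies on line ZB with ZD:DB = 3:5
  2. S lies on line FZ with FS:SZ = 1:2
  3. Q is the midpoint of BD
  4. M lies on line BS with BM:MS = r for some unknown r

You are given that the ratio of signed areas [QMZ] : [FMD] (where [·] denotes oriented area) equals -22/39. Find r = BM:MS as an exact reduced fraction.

Choose coordinates B = (0, 0), F = (1, 0), Z = (0, 1).
1. D lies on line ZB with ZD:DB = 3:5 ⇒ D = (0, 5/8)
2. S lies on line FZ with FS:SZ = 1:2 ⇒ S = (2/3, 1/3)
3. Q is the midpoint of BD ⇒ Q = (0, 5/16)
4. With BM:MS = r, write λ = r/(r+1) so M = B + λ·(S−B); M is affine-linear in λ
Every point depending on M is an affine combination of M and λ-independent points, so each such coordinate is linear in λ; the λ² term in each signed area is a multiple of (S−B)×(S−B) = 0, so 2·[QMZ] and 2·[FMD] are each linear in λ. Evaluating at λ=0 and λ=1:
  2·[QMZ] = 11/24·λ,   2·[FMD] = 3/4·λ − 5/8
So [QMZ]:[FMD] = (11/24·λ) / (3/4·λ − 5/8). Setting this equal to -22/39:
  11/24·λ = -22/39·(3/4·λ − 5/8)  ⇒  λ = 2/5
Then r = λ/(1−λ) = (2/5)/(3/5) = 2/3. Check: with r = 2/3, M = (4/15, 2/15) and [QMZ]:[FMD] = -22/39 as required.

r = 2/3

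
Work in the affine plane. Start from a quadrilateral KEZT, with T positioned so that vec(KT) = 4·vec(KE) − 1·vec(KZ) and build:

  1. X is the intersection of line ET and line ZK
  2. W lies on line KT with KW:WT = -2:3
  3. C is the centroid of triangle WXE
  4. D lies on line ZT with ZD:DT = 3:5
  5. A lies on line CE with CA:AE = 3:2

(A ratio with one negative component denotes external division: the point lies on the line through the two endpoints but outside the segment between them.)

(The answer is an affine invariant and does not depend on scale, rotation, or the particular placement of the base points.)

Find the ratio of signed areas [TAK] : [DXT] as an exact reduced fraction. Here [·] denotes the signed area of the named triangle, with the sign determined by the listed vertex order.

Work in coordinates with K = (0, 0), E = (1, 0), Z = (0, 1), T = (4, -1).
1. X is the intersection of line ET and line ZK ⇒ X = (0, 1/3)
2. W lies on line KT with KW:WT = -2:3 ⇒ W = (-8, 2)
3. C is the centroid of triangle WXE ⇒ C = (-7/3, 7/9)
4. D lies on line ZT with ZD:DT = 3:5 ⇒ D = (3/2, 1/4)
5. A lies on line CE with CA:AE = 3:2 ⇒ A = (-1/3, 14/45)
2·[TAK] = 41/45, 2·[DXT] = 5/3
[TAK]:[DXT] = 41/45:5/3 = 41/75

[TAK]:[DXT] = 41/75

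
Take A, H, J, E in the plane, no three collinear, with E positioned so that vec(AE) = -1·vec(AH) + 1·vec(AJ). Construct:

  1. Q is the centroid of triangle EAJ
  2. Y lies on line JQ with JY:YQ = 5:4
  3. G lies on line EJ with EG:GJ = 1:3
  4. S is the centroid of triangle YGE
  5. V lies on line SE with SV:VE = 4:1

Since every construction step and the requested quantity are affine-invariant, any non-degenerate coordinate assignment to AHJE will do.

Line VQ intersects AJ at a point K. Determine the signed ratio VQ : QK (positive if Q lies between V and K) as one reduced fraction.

VQ:QK = 193/108

Choose coordinates A = (0, 0), H = (1, 0), J = (0, 1), E = (-1, 1).
1. Q is the centroid of triangle EAJ ⇒ Q = (-1/3, 2/3)
2. Y lies on line JQ with JY:YQ = 5:4 ⇒ Y = (-5/27, 22/27)
3. G lies on line EJ with EG:GJ = 1:3 ⇒ G = (-3/4, 1)
4. S is the centroid of triangle YGE ⇒ S = (-209/324, 76/81)
5. V lies on line SE with SV:VE = 4:1 ⇒ V = (-301/324, 80/81)
line VQ meets AJ at K = (0, 94/193)
Q = V + t·(K−V) with t = 193/301, so VQ:QK = 193/301:108/301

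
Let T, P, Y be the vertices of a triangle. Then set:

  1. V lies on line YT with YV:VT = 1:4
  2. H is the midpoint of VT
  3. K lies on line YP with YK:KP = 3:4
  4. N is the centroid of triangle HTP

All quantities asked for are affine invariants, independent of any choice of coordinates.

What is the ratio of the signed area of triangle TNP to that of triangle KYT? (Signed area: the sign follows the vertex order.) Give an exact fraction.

[TNP]:[KYT] = -14/45

Assign T = (0, 0), P = (1, 0), Y = (0, 1) — the answer is frame-independent, so this choice is without loss of generality.
1. V lies on line YT with YV:VT = 1:4 ⇒ V = (0, 4/5)
2. H is the midpoint of VT ⇒ H = (0, 2/5)
3. K lies on line YP with YK:KP = 3:4 ⇒ K = (3/7, 4/7)
4. N is the centroid of triangle HTP ⇒ N = (1/3, 2/15)
2·[TNP] = -2/15, 2·[KYT] = 3/7
[TNP]:[KYT] = -2/15:3/7 = -14/45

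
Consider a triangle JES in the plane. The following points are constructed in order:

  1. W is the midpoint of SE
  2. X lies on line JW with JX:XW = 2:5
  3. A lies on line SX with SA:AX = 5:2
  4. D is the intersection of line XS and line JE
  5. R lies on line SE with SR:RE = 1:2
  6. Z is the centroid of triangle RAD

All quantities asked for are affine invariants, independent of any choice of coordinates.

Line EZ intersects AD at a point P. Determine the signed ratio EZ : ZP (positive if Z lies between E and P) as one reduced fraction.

EZ:ZP = 8

Set J = (0, 0), E = (1, 0), S = (0, 1); any affine frame gives the same invariant.
1. W is the midpoint of SE ⇒ W = (1/2, 1/2)
2. X lies on line JW with JX:XW = 2:5 ⇒ X = (1/7, 1/7)
3. A lies on line SX with SA:AX = 5:2 ⇒ A = (5/49, 19/49)
4. D is the intersection of line XS and line JE ⇒ D = (1/6, 0)
5. R lies on line SE with SR:RE = 1:2 ⇒ R = (1/3, 2/3)
6. Z is the centroid of triangle RAD ⇒ Z = (59/294, 155/441)
line EZ meets AD at P = (79/784, 155/392)
Z = E + t·(P−E) with t = 8/9, so EZ:ZP = 8/9:1/9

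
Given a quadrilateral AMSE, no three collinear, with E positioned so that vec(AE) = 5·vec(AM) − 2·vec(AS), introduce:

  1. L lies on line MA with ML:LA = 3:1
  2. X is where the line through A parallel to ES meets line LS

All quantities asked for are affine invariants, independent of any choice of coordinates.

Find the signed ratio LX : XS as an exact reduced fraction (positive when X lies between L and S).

Set A = (0, 0), M = (1, 0), S = (0, 1), E = (5, -2); any affine frame gives the same invariant.
1. L lies on line MA with ML:LA = 3:1 ⇒ L = (1/4, 0)
2. X is where the line through A parallel to ES meets line LS ⇒ X = (5/17, -3/17)
X = L + t·(S−L) with t = -3/17, so LX:XS = t:(1−t) = -3/17:20/17

LX:XS = -3/20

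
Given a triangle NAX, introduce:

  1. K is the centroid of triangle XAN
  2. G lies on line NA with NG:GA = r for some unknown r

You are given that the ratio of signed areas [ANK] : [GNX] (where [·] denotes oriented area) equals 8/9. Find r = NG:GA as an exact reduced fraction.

Work in coordinates with N = (0, 0), A = (1, 0), X = (0, 1).
1. K is the centroid of triangle XAN ⇒ K = (1/3, 1/3)
2. With NG:GA = r, write λ = r/(r+1) so G = N + λ·(A−N); G is affine-linear in λ
Every point depending on G is an affine combination of G and λ-independent points, so each such coordinate is linear in λ; the λ² term in each signed area is a multiple of (A−N)×(A−N) = 0, so 2·[ANK] and 2·[GNX] are each linear in λ. Evaluating at λ=0 and λ=1:
  2·[ANK] = -1/3,   2·[GNX] = −λ
So [ANK]:[GNX] = (-1/3) / (−λ). Setting this equal to 8/9:
  -1/3 = 8/9·(−λ)  ⇒  λ = 3/8
Then r = λ/(1−λ) = (3/8)/(5/8) = 3/5. Check: with r = 3/5, G = (3/8, 0) and [ANK]:[GNX] = 8/9 as required.

r = 3/5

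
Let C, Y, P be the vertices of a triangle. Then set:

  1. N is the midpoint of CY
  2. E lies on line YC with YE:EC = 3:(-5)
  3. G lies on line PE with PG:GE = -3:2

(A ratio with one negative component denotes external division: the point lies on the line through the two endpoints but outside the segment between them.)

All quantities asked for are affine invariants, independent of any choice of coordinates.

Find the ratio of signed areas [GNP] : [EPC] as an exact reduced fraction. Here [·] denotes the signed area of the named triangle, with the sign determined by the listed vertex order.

Set C = (0, 0), Y = (1, 0), P = (0, 1); any affine frame gives the same invariant.
1. N is the midpoint of CY ⇒ N = (1/2, 0)
2. E lies on line YC with YE:EC = 3:(-5) ⇒ E = (5/2, 0)
3. G lies on line PE with PG:GE = -3:2 ⇒ G = (15/2, -2)
2·[GNP] = -6, 2·[EPC] = 5/2
[GNP]:[EPC] = -6:5/2 = -12/5

[GNP]:[EPC] = -12/5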